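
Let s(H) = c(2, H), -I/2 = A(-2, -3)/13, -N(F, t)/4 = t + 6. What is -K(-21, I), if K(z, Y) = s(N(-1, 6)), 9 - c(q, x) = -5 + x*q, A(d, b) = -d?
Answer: -110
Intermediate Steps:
N(F, t) = -24 - 4*t (N(F, t) = -4*(t + 6) = -4*(6 + t) = -24 - 4*t)
c(q, x) = 14 - q*x (c(q, x) = 9 - (-5 + x*q) = 9 - (-5 + q*x) = 9 + (5 - q*x) = 14 - q*x)
I = -4/13 (I = -2*(-1*(-2))/13 = -4/13 ≈ -0.30769)
s(H) = 14 - 2*H (s(H) = 14 - 1*2*H = 14 - 2*H)
K(z, Y) = 110 (K(z, Y) = 14 - 2*(-24 - 4*6) = 14 - 2*(-24 - 24) = 14 - 2*(-48) = 14 + 96 = 110)
-K(-21, I) = -1*110 = -110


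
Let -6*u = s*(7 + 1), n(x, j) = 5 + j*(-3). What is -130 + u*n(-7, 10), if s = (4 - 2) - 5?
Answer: -230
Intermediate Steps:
s = -3 (s = 2 - 5 = -3)
n(x, j) = 5 - 3*j
u = 4 (u = -(-1)*(7 + 1)/2 = -(-1)*8/2 = -1/6*(-24) = 4)
-130 + u*n(-7, 10) = -130 + 4*(5 - 3*10) = -130 + 4*(5 - 30) = -130 + 4*(-25) = -130 - 100 = -230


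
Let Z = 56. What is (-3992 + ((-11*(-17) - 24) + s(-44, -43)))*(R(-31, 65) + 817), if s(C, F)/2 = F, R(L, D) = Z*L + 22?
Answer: 3511755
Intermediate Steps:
R(L, D) = 22 + 56*L (R(L, D) = 56*L + 22 = 22 + 56*L)
s(C, F) = 2*F
(-3992 + ((-11*(-17) - 24) + s(-44, -43)))*(R(-31, 65) + 817) = (-3992 + ((-11*(-17) - 24) + 2*(-43)))*((22 + 56*(-31)) + 817) = (-3992 + ((187 - 24) - 86))*((22 - 1736) + 817) = (-3992 + (163 - 86))*(-1714 + 817) = (-3992 + 77)*(-897) = -3915*(-897) = 3511755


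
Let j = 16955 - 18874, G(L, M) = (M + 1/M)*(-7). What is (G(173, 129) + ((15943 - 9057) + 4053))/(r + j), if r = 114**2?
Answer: 1294637/1428933 ≈ 0.90602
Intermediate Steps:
r = 12996
G(L, M) = -7*M - 7/M
j = -1919
(G(173, 129) + ((15943 - 9057) + 4053))/(r + j) = ((-7*129 - 7/129) + ((15943 - 9057) + 4053))/(12996 - 1919) = ((-903 - 7*1/129) + (6886 + 4053))/11077 = ((-903 - 7/129) + 10939)*(1/11077) = (-116494/129 + 10939)*(1/11077) = (1294637/129)*(1/11077) = 1294637/1428933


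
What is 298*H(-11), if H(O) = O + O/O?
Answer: -2980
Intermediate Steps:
H(O) = 1 + O (H(O) = O + 1 = 1 + O)
298*H(-11) = 298*(1 - 11) = 298*(-10) = -2980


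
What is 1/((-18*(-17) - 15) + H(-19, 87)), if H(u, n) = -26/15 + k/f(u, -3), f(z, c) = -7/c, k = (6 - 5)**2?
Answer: 105/30418 ≈ 0.0034519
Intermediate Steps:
k = 1 (k = 1**2 = 1)
H(u, n) = -137/105 (H(u, n) = -26/15 + 1/(-7/(-3)) = -26*1/15 + 1/(-7*(-1/3)) = -26/15 + 1/(7/3) = -26/15 + 1*(3/7) = -26/15 + 3/7 = -137/105)
1/((-18*(-17) - 15) + H(-19, 87)) = 1/((-18*(-17) - 15) - 137/105) = 1/((306 - 15) - 137/105) = 1/(291 - 137/105) = 1/(30418/105) = 105/30418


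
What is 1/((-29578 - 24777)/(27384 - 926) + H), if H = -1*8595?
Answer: -26458/227460865 ≈ -0.00011632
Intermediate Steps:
H = -8595
1/((-29578 - 24777)/(27384 - 926) + H) = 1/((-29578 - 24777)/(27384 - 926) - 8595) = 1/(-54355/26458 - 8595) = 1/(-227460865/26458) = -26458/227460865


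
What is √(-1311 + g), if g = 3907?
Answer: 2*√649 ≈ 50.951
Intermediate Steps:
√(-1311 + g) = √(-1311 + 3907) = √2596 = 2*√649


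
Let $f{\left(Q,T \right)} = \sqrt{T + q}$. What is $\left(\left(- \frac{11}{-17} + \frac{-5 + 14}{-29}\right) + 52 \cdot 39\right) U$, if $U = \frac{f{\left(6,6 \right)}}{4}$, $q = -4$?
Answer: $\frac{499985 \sqrt{2}}{986} \approx 717.13$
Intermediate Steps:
$f{\left(Q,T \right)} = \sqrt{-4 + T}$ ($f{\left(Q,T \right)} = \sqrt{T - 4} = \sqrt{-4 + T}$)
$U = \frac{\sqrt{2}}{4}$ ($U = \frac{\sqrt{-4 + 6}}{4} = \sqrt{2} \cdot \frac{1}{4} = \frac{\sqrt{2}}{4} \approx 0.35355$)
$\left(\left(- \frac{11}{-17} + \frac{-5 + 14}{-29}\right) + 52 \cdot 39\right) U = \left(\left(- \frac{11}{-17} + \frac{-5 + 14}{-29}\right) + 52 \cdot 39\right) \frac{\sqrt{2}}{4} = \left(\left(\left(-11\right) \left(- \frac{1}{17}\right) + 9 \left(- \frac{1}{29}\right)\right) + 2028\right) \frac{\sqrt{2}}{4} = \left(\left(\frac{11}{17} - \frac{9}{29}\right) + 2028\right) \frac{\sqrt{2}}{4} = \left(\frac{166}{493} + 2028\right) \frac{\sqrt{2}}{4} = \frac{999970 \frac{\sqrt{2}}{4}}{493} = \frac{499985 \sqrt{2}}{986}$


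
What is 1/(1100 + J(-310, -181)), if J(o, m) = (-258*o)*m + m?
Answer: -1/14475461 ≈ -6.9082e-8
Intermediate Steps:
J(o, m) = m - 258*m*o (J(o, m) = -258*m*o + m = m - 258*m*o)
1/(1100 + J(-310, -181)) = 1/(1100 - 181*(1 - 258*(-310))) = 1/(1100 - 181*(1 + 79980)) = 1/(1100 - 181*79981) = 1/(1100 - 14476561) = 1/(-14475461) = -1/14475461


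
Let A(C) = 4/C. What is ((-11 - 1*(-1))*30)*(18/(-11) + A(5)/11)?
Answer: 5160/11 ≈ 469.09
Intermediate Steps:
((-11 - 1*(-1))*30)*(18/(-11) + A(5)/11) = ((-11 - 1*(-1))*30)*(18/(-11) + (4/5)/11) = ((-11 + 1)*30)*(18*(-1/11) + (4*(⅕))*(1/11)) = (-10*30)*(-18/11 + (⅘)*(1/11)) = -300*(-18/11 + 4/55) = -300*(-86/55) = 5160/11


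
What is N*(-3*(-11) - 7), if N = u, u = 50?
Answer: 1300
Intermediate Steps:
N = 50
N*(-3*(-11) - 7) = 50*(-3*(-11) - 7) = 50*(33 - 7) = 50*26 = 1300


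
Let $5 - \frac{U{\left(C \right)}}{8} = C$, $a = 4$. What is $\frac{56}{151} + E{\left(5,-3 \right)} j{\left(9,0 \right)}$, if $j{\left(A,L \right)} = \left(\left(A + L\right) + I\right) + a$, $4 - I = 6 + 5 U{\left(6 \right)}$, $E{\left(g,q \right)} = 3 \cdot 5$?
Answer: $\frac{115571}{151} \approx 765.37$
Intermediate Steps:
$U{\left(C \right)} = 40 - 8 C$
$E{\left(g,q \right)} = 15$
$I = 38$ ($I = 4 - \left(6 + 5 \left(40 - 48\right)\right) = 4 - \left(6 + 5 \left(-8\right)\right) = 4 - \left(6 - 40\right) = 4 - -34 = 4 + 34 = 38$)
$j{\left(A,L \right)} = 42 + A + L$ ($j{\left(A,L \right)} = \left(\left(A + L\right) + 38\right) + 4 = \left(38 + A + L\right) + 4 = 42 + A + L$)
$\frac{56}{151} + E{\left(5,-3 \right)} j{\left(9,0 \right)} = \frac{56}{151} + 15 \left(42 + 9 + 0\right) = 56 \cdot \frac{1}{151} + 15 \cdot 51 = \frac{56}{151} + 765 = \frac{115571}{151}$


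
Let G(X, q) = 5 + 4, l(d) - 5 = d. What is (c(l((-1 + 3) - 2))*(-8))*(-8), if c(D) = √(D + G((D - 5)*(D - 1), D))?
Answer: 64*√14 ≈ 239.47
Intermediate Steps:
l(d) = 5 + d
G(X, q) = 9
c(D) = √(9 + D) (c(D) = √(D + 9) = √(9 + D))
(c(l((-1 + 3) - 2))*(-8))*(-8) = (√(9 + (5 + ((-1 + 3) - 2)))*(-8))*(-8) = (√(9 + (5 + (2 - 2)))*(-8))*(-8) = (√(9 + (5 + 0))*(-8))*(-8) = (√(9 + 5)*(-8))*(-8) = (√14*(-8))*(-8) = -8*√14*(-8) = 64*√14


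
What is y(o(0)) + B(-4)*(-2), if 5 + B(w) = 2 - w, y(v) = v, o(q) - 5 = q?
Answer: 3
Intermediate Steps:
o(q) = 5 + q
B(w) = -3 - w (B(w) = -5 + (2 - w) = -3 - w)
y(o(0)) + B(-4)*(-2) = (5 + 0) + (-3 - 1*(-4))*(-2) = 5 + (-3 + 4)*(-2) = 5 + 1*(-2) = 5 - 2 = 3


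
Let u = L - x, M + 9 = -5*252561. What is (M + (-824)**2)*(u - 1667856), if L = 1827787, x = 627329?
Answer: 272884713524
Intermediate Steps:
M = -1262814 (M = -9 - 5*252561 = -9 - 1262805 = -1262814)
u = 1200458 (u = 1827787 - 1*627329 = 1827787 - 627329 = 1200458)
(M + (-824)**2)*(u - 1667856) = (-1262814 + (-824)**2)*(1200458 - 1667856) = (-1262814 + 678976)*(-467398) = -583838*(-467398) = 272884713524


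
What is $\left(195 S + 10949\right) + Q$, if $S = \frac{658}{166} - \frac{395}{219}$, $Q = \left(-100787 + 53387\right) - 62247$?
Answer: $- \frac{595458892}{6059} \approx -98277.0$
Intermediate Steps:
$Q = -109647$ ($Q = -47400 - 62247 = -109647$)
$S = \frac{39266}{18177}$ ($S = 658 \cdot \frac{1}{166} - \frac{395}{219} = \frac{329}{83} - \frac{395}{219} = \frac{39266}{18177} \approx 2.1602$)
$\left(195 S + 10949\right) + Q = \left(195 \cdot \frac{39266}{18177} + 10949\right) - 109647 = \left(\frac{2552290}{6059} + 10949\right) - 109647 = \frac{68892281}{6059} - 109647 = - \frac{595458892}{6059}$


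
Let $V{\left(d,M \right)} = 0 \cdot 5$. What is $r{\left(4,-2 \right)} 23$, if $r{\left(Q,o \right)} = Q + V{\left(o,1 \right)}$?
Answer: $92$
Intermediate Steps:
$V{\left(d,M \right)} = 0$
$r{\left(Q,o \right)} = Q$ ($r{\left(Q,o \right)} = Q + 0 = Q$)
$r{\left(4,-2 \right)} 23 = 4 \cdot 23 = 92$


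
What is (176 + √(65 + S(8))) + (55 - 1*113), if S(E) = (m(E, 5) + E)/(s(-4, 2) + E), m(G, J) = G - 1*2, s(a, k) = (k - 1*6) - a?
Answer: 118 + √267/2 ≈ 126.17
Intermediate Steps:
s(a, k) = -6 + k - a (s(a, k) = (k - 6) - a = (-6 + k) - a = -6 + k - a)
m(G, J) = -2 + G (m(G, J) = G - 2 = -2 + G)
S(E) = (-2 + 2*E)/E (S(E) = ((-2 + E) + E)/((-6 + 2 - 1*(-4)) + E) = (-2 + 2*E)/((-6 + 2 + 4) + E) = (-2 + 2*E)/(0 + E) = (-2 + 2*E)/E)
(176 + √(65 + S(8))) + (55 - 1*113) = (176 + √(65 + (2 - 2/8))) + (55 - 1*113) = (176 + √(65 + (2 - 2*⅛))) + (55 - 113) = (176 + √(65 + (2 - ¼))) - 58 = (176 + √(65 + 7/4)) - 58 = (176 + √(267/4)) - 58 = (176 + √267/2) - 58 = 118 + √267/2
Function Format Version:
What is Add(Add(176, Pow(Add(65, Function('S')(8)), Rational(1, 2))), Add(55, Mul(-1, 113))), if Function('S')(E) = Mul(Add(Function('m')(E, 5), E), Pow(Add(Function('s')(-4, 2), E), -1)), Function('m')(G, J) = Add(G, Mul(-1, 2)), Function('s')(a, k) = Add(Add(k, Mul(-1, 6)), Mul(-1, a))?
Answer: Add(118, Mul(Rational(1, 2), Pow(267, Rational(1, 2)))) ≈ 126.17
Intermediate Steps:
Function('s')(a, k) = Add(-6, k, Mul(-1, a)) (Function('s')(a, k) = Add(Add(k, -6), Mul(-1, a)) = Add(Add(-6, k), Mul(-1, a)) = Add(-6, k, Mul(-1, a)))
Function('m')(G, J) = Add(-2, G) (Function('m')(G, J) = Add(G, -2) = Add(-2, G))
Function('S')(E) = Mul(Pow(E, -1), Add(-2, Mul(2, E))) (Function('S')(E) = Mul(Add(Add(-2, E), E), Pow(Add(Add(-6, 2, Mul(-1, -4)), E), -1)) = Mul(Add(-2, Mul(2, E)), Pow(Add(Add(-6, 2, 4), E), -1)) = Mul(Add(-2, Mul(2, E)), Pow(Add(0, E), -1)) = Mul(Add(-2, Mul(2, E)), Pow(E, -1)) = Mul(Pow(E, -1), Add(-2, Mul(2, E))))
Add(Add(176, Pow(Add(65, Function('S')(8)), Rational(1, 2))), Add(55, Mul(-1, 113))) = Add(Add(176, Pow(Add(65, Add(2, Mul(-2, Pow(8, -1)))), Rational(1, 2))), Add(55, Mul(-1, 113))) = Add(Add(176, Pow(Add(65, Add(2, Mul(-2, Rational(1, 8)))), Rational(1, 2))), Add(55, -113)) = Add(Add(176, Pow(Add(65, Add(2, Rational(-1, 4))), Rational(1, 2))), -58) = Add(Add(176, Pow(Add(65, Rational(7, 4)), Rational(1, 2))), -58) = Add(Add(176, Pow(Rational(267, 4), Rational(1, 2))), -58) = Add(Add(176, Mul(Rational(1, 2), Pow(267, Rational(1, 2)))), -58) = Add(118, Mul(Rational(1, 2), Pow(267, Rational(1, 2))))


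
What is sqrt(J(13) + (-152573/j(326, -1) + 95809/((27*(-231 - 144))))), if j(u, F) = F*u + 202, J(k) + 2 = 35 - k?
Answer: sqrt(241494852895)/13950 ≈ 35.227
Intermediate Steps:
J(k) = 33 - k (J(k) = -2 + (35 - k) = 33 - k)
j(u, F) = 202 + F*u
sqrt(J(13) + (-152573/j(326, -1) + 95809/((27*(-231 - 144))))) = sqrt((33 - 1*13) + (-152573/(202 - 1*326) + 95809/((27*(-231 - 144))))) = sqrt((33 - 13) + (-152573/(202 - 326) + 95809/((27*(-375))))) = sqrt(20 + (-152573/(-124) + 95809/(-10125))) = sqrt(20 + (-152573*(-1/124) + 95809*(-1/10125))) = sqrt(20 + (152573/124 - 95809/10125)) = sqrt(20 + 1532921309/1255500) = sqrt(1558031309/1255500) = sqrt(241494852895)/13950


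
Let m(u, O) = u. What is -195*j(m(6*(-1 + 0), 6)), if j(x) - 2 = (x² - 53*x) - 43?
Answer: -61035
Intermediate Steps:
j(x) = -41 + x² - 53*x (j(x) = 2 + ((x² - 53*x) - 43) = 2 + (-43 + x² - 53*x) = -41 + x² - 53*x)
-195*j(m(6*(-1 + 0), 6)) = -195*(-41 + (6*(-1 + 0))² - 318*(-1 + 0)) = -195*(-41 + (6*(-1))² - 318*(-1)) = -195*(-41 + (-6)² - 53*(-6)) = -195*(-41 + 36 + 318) = -195*313 = -61035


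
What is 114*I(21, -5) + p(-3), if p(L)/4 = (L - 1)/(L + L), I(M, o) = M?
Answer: 7190/3 ≈ 2396.7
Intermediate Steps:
p(L) = 2*(-1 + L)/L (p(L) = 4*((L - 1)/(L + L)) = 4*((-1 + L)/((2*L))) = 4*((-1 + L)*(1/(2*L))) = 4*((-1 + L)/(2*L)) = 2*(-1 + L)/L)
114*I(21, -5) + p(-3) = 114*21 + (2 - 2/(-3)) = 2394 + (2 - 2*(-1/3)) = 2394 + (2 + 2/3) = 2394 + 8/3 = 7190/3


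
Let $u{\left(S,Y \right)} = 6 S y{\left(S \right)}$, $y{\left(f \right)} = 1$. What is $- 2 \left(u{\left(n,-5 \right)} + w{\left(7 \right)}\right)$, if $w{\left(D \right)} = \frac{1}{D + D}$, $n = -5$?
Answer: $\frac{419}{7} \approx 59.857$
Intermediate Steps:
$w{\left(D \right)} = \frac{1}{2 D}$
$u{\left(S,Y \right)} = 6 S$ ($u{\left(S,Y \right)} = 6 S 1 = 6 S$)
$- 2 \left(u{\left(n,-5 \right)} + w{\left(7 \right)}\right) = - 2 \left(6 \left(-5\right) + \frac{1}{2 \cdot 7}\right) = - 2 \left(-30 + \frac{1}{2} \cdot \frac{1}{7}\right) = - 2 \left(-30 + \frac{1}{14}\right) = \left(-2\right) \left(- \frac{419}{14}\right) = \frac{419}{7}$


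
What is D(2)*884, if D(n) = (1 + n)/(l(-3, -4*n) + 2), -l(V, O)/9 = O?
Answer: 1326/37 ≈ 35.838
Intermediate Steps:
l(V, O) = -9*O
D(n) = (1 + n)/(2 + 36*n) (D(n) = (1 + n)/(-(-36)*n + 2) = (1 + n)/(36*n + 2) = (1 + n)/(2 + 36*n))
D(2)*884 = ((1 + 2)/(2*(1 + 18*2)))*884 = ((½)*3/(1 + 36))*884 = ((½)*3/37)*884 = ((½)*(1/37)*3)*884 = (3/74)*884 = 1326/37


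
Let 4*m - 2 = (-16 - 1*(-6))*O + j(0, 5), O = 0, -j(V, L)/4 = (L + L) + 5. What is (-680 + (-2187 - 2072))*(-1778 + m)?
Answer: 17706315/2 ≈ 8.8532e+6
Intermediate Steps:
j(V, L) = -20 - 8*L (j(V, L) = -4*((L + L) + 5) = -4*(2*L + 5) = -4*(5 + 2*L) = -20 - 8*L)
m = -29/2 (m = ½ + ((-16 - 1*(-6))*0 + (-20 - 8*5))/4 = ½ + ((-16 + 6)*0 + (-20 - 40))/4 = ½ + (-10*0 - 60)/4 = ½ + (0 - 60)/4 = ½ + (¼)*(-60) = ½ - 15 = -29/2 ≈ -14.500)
(-680 + (-2187 - 2072))*(-1778 + m) = (-680 + (-2187 - 2072))*(-1778 - 29/2) = (-680 - 4259)*(-3585/2) = -4939*(-3585/2) = 17706315/2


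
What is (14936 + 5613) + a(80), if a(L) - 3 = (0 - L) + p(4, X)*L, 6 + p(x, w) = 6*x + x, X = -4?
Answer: 22232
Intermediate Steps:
p(x, w) = -6 + 7*x (p(x, w) = -6 + (6*x + x) = -6 + 7*x)
a(L) = 3 + 21*L (a(L) = 3 + ((0 - L) + (-6 + 7*4)*L) = 3 + (-L + (-6 + 28)*L) = 3 + (-L + 22*L) = 3 + 21*L)
(14936 + 5613) + a(80) = (14936 + 5613) + (3 + 21*80) = 20549 + (3 + 1680) = 20549 + 1683 = 22232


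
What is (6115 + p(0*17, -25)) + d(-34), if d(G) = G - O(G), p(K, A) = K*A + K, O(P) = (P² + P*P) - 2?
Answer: 3771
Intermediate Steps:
O(P) = -2 + 2*P² (O(P) = (P² + P²) - 2 = 2*P² - 2 = -2 + 2*P²)
p(K, A) = K + A*K (p(K, A) = A*K + K = K + A*K)
d(G) = 2 + G - 2*G² (d(G) = G - (-2 + 2*G²) = G + (2 - 2*G²) = 2 + G - 2*G²)
(6115 + p(0*17, -25)) + d(-34) = (6115 + (0*17)*(1 - 25)) + (2 - 34 - 2*(-34)²) = (6115 + 0*(-24)) + (2 - 34 - 2*1156) = (6115 + 0) + (2 - 34 - 2312) = 6115 - 2344 = 3771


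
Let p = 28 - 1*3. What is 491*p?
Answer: 12275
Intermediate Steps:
p = 25 (p = 28 - 3 = 25)
491*p = 491*25 = 12275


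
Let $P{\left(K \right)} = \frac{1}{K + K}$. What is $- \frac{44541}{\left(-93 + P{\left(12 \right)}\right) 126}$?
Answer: $\frac{8484}{2231} \approx 3.8028$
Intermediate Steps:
$P{\left(K \right)} = \frac{1}{2 K}$
$- \frac{44541}{\left(-93 + P{\left(12 \right)}\right) 126} = - \frac{44541}{\left(-93 + \frac{1}{2 \cdot 12}\right) 126} = - \frac{44541}{\left(-93 + \frac{1}{2} \cdot \frac{1}{12}\right) 126} = - \frac{44541}{\left(-93 + \frac{1}{24}\right) 126} = - \frac{44541}{\left(- \frac{2231}{24}\right) 126} = - \frac{44541}{- \frac{46851}{4}} = \left(-44541\right) \left(- \frac{4}{46851}\right) = \frac{8484}{2231}$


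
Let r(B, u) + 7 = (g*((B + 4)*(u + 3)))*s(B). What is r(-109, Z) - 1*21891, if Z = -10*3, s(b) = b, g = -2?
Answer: 596132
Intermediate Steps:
Z = -30
r(B, u) = -7 - 2*B*(3 + u)*(4 + B) (r(B, u) = -7 + (-2*(B + 4)*(u + 3))*B = -7 + (-2*(4 + B)*(3 + u))*B = -7 + (-2*(3 + u)*(4 + B))*B = -7 - 2*B*(3 + u)*(4 + B))
r(-109, Z) - 1*21891 = (-7 - 24*(-109) - 6*(-109)² - 8*(-109)*(-30) - 2*(-30)*(-109)²) - 1*21891 = (-7 + 2616 - 6*11881 - 26160 - 2*(-30)*11881) - 21891 = (-7 + 2616 - 71286 - 26160 + 712860) - 21891 = 618023 - 21891 = 596132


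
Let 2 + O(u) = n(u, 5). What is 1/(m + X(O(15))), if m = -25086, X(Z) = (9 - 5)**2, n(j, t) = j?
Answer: -1/25070 ≈ -3.9888e-5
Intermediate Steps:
O(u) = -2 + u
X(Z) = 16 (X(Z) = 4**2 = 16)
1/(m + X(O(15))) = 1/(-25086 + 16) = 1/(-25070) = -1/25070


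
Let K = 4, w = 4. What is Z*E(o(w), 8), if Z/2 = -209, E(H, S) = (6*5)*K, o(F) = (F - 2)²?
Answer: -50160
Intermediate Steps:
o(F) = (-2 + F)²
E(H, S) = 120 (E(H, S) = (6*5)*4 = 30*4 = 120)
Z = -418 (Z = 2*(-209) = -418)
Z*E(o(w), 8) = -418*120 = -50160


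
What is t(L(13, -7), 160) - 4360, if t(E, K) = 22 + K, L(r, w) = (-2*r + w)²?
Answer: -4178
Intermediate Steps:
L(r, w) = (w - 2*r)²
t(L(13, -7), 160) - 4360 = (22 + 160) - 4360 = 182 - 4360 = -4178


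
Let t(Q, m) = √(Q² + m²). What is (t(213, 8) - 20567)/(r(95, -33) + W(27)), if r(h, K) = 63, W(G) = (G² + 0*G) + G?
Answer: -20567/819 + √45433/819 ≈ -24.852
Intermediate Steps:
W(G) = G + G² (W(G) = (G² + 0) + G = G² + G = G + G²)
(t(213, 8) - 20567)/(r(95, -33) + W(27)) = (√(213² + 8²) - 20567)/(63 + 27*(1 + 27)) = (√(45369 + 64) - 20567)/(63 + 27*28) = (√45433 - 20567)/(63 + 756) = (-20567 + √45433)/819 = (-20567 + √45433)*(1/819) = -20567/819 + √45433/819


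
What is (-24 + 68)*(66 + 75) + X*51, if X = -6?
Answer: 5898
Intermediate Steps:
(-24 + 68)*(66 + 75) + X*51 = (-24 + 68)*(66 + 75) - 6*51 = 44*141 - 306 = 6204 - 306 = 5898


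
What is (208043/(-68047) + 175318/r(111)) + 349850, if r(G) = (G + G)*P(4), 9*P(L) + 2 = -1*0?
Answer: 1743751787199/5035478 ≈ 3.4629e+5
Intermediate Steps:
P(L) = -2/9 (P(L) = -2/9 + (-1*0)/9 = -2/9 + (⅑)*0 = -2/9 + 0 = -2/9)
r(G) = -4*G/9 (r(G) = (G + G)*(-2/9) = (2*G)*(-2/9) = -4*G/9)
(208043/(-68047) + 175318/r(111)) + 349850 = (208043/(-68047) + 175318/((-4/9*111))) + 349850 = (208043*(-1/68047) + 175318/(-148/3)) + 349850 = (-208043/68047 + 175318*(-3/148)) + 349850 = (-208043/68047 - 262977/74) + 349850 = -17910191101/5035478 + 349850 = 1743751787199/5035478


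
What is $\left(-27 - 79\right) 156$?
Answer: $-16536$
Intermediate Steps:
$\left(-27 - 79\right) 156 = \left(-106\right) 156 = -16536$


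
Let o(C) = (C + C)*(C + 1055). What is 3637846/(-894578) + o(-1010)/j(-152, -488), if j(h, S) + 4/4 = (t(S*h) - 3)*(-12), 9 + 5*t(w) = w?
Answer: -1415237583667/398010723581 ≈ -3.5558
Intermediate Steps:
t(w) = -9/5 + w/5
j(h, S) = 283/5 - 12*S*h/5 (j(h, S) = -1 + ((-9/5 + (S*h)/5) - 3)*(-12) = -1 + ((-9/5 + S*h/5) - 3)*(-12) = -1 + (-24/5 + S*h/5)*(-12) = -1 + (288/5 - 12*S*h/5) = 283/5 - 12*S*h/5)
o(C) = 2*C*(1055 + C) (o(C) = (2*C)*(1055 + C) = 2*C*(1055 + C))
3637846/(-894578) + o(-1010)/j(-152, -488) = 3637846/(-894578) + (2*(-1010)*(1055 - 1010))/(283/5 - 12/5*(-488)*(-152)) = 3637846*(-1/894578) + (2*(-1010)*45)/(283/5 - 890112/5) = -1818923/447289 - 90900/(-889829/5) = -1818923/447289 - 90900*(-5/889829) = -1818923/447289 + 454500/889829 = -1415237583667/398010723581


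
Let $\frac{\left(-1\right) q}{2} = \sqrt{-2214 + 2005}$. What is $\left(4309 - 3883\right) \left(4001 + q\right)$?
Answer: $1704426 - 852 i \sqrt{209} \approx 1.7044 \cdot 10^{6} - 12317.0 i$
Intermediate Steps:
$q = - 2 i \sqrt{209}$ ($q = - 2 \sqrt{-2214 + 2005} = - 2 \sqrt{-209} = - 2 i \sqrt{209} \approx - 28.914 i$)
$\left(4309 - 3883\right) \left(4001 + q\right) = \left(4309 - 3883\right) \left(4001 - 2 i \sqrt{209}\right) = 426 \left(4001 - 2 i \sqrt{209}\right) = 1704426 - 852 i \sqrt{209}$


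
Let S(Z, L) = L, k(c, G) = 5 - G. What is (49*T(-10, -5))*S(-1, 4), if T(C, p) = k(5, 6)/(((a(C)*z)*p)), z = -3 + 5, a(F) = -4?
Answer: -49/10 ≈ -4.9000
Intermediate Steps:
z = 2
T(C, p) = 1/(8*p) (T(C, p) = (5 - 1*6)/(((-4*2)*p)) = (5 - 6)/((-8*p)) = -(-1)/(8*p) = 1/(8*p))
(49*T(-10, -5))*S(-1, 4) = (49*((⅛)/(-5)))*4 = (49*((⅛)*(-⅕)))*4 = (49*(-1/40))*4 = -49/40*4 = -49/10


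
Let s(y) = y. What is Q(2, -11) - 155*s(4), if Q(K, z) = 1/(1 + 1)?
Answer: -1239/2 ≈ -619.50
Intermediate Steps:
Q(K, z) = ½ (Q(K, z) = 1/2 = ½)
Q(2, -11) - 155*s(4) = ½ - 155*4 = ½ - 620 = -1239/2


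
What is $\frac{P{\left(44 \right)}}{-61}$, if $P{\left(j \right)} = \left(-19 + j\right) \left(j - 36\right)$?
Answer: $- \frac{200}{61} \approx -3.2787$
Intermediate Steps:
$P{\left(j \right)} = \left(-36 + j\right) \left(-19 + j\right)$ ($P{\left(j \right)} = \left(-19 + j\right) \left(-36 + j\right) = \left(-36 + j\right) \left(-19 + j\right)$)
$\frac{P{\left(44 \right)}}{-61} = \frac{684 + 44^{2} - 2420}{-61} = - \frac{684 + 1936 - 2420}{61} = \left(- \frac{1}{61}\right) 200 = - \frac{200}{61}$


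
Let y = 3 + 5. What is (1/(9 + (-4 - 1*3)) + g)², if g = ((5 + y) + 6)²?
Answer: 522729/4 ≈ 1.3068e+5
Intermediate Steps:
y = 8
g = 361 (g = ((5 + 8) + 6)² = (13 + 6)² = 19² = 361)
(1/(9 + (-4 - 1*3)) + g)² = (1/(9 + (-4 - 1*3)) + 361)² = (1/(9 + (-4 - 3)) + 361)² = (1/(9 - 7) + 361)² = (1/2 + 361)² = (½ + 361)² = (723/2)² = 522729/4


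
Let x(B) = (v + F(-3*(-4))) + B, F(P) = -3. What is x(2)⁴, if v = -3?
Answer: 256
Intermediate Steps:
x(B) = -6 + B (x(B) = (-3 - 3) + B = -6 + B)
x(2)⁴ = (-6 + 2)⁴ = (-4)⁴ = 256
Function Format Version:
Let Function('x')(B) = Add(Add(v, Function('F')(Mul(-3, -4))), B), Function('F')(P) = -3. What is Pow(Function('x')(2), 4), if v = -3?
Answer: 256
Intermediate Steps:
Function('x')(B) = Add(-6, B) (Function('x')(B) = Add(Add(-3, -3), B) = Add(-6, B))
Pow(Function('x')(2), 4) = Pow(Add(-6, 2), 4) = Pow(-4, 4) = 256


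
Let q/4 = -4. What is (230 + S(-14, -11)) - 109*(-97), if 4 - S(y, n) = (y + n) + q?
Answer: 10848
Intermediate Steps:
q = -16 (q = 4*(-4) = -16)
S(y, n) = 20 - n - y (S(y, n) = 4 - ((y + n) - 16) = 4 - ((n + y) - 16) = 4 - (-16 + n + y) = 4 + (16 - n - y) = 20 - n - y)
(230 + S(-14, -11)) - 109*(-97) = (230 + (20 - 1*(-11) - 1*(-14))) - 109*(-97) = (230 + (20 + 11 + 14)) + 10573 = (230 + 45) + 10573 = 275 + 10573 = 10848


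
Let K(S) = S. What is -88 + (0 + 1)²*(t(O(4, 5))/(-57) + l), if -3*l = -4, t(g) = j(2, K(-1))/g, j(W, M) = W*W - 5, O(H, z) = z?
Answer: -8233/95 ≈ -86.663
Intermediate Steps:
j(W, M) = -5 + W² (j(W, M) = W² - 5 = -5 + W²)
t(g) = -1/g (t(g) = (-5 + 2²)/g = (-5 + 4)/g = -1/g)
l = 4/3 (l = -⅓*(-4) = 4/3 ≈ 1.3333)
-88 + (0 + 1)²*(t(O(4, 5))/(-57) + l) = -88 + (0 + 1)²*(-1/5/(-57) + 4/3) = -88 + 1²*(-1*⅕*(-1/57) + 4/3) = -88 + 1*(-⅕*(-1/57) + 4/3) = -88 + 1*(1/285 + 4/3) = -88 + 1*(127/95) = -88 + 127/95 = -8233/95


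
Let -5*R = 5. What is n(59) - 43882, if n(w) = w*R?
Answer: -43941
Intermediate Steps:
R = -1 (R = -1/5*5 = -1)
n(w) = -w (n(w) = w*(-1) = -w)
n(59) - 43882 = -1*59 - 43882 = -59 - 43882 = -43941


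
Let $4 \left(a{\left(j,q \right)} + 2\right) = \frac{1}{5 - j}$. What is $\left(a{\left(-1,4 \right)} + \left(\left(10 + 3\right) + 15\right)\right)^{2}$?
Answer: $\frac{390625}{576} \approx 678.17$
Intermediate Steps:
$a{\left(j,q \right)} = -2 + \frac{1}{4 \left(5 - j\right)}$
$\left(a{\left(-1,4 \right)} + \left(\left(10 + 3\right) + 15\right)\right)^{2} = \left(\frac{39 - -8}{4 \left(-5 - 1\right)} + \left(\left(10 + 3\right) + 15\right)\right)^{2} = \left(\frac{39 + 8}{4 \left(-6\right)} + \left(13 + 15\right)\right)^{2} = \left(\frac{1}{4} \left(- \frac{1}{6}\right) 47 + 28\right)^{2} = \left(- \frac{47}{24} + 28\right)^{2} = \left(\frac{625}{24}\right)^{2} = \frac{390625}{576}$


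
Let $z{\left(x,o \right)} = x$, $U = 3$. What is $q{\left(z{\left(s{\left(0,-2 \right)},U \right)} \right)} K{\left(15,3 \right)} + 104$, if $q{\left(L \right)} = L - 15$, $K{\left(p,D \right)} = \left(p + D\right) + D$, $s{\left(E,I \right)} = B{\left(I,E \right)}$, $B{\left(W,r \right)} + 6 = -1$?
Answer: $-358$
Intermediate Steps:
$B{\left(W,r \right)} = -7$ ($B{\left(W,r \right)} = -6 - 1 = -7$)
$s{\left(E,I \right)} = -7$
$K{\left(p,D \right)} = p + 2 D$ ($K{\left(p,D \right)} = \left(D + p\right) + D = p + 2 D$)
$q{\left(L \right)} = -15 + L$
$q{\left(z{\left(s{\left(0,-2 \right)},U \right)} \right)} K{\left(15,3 \right)} + 104 = \left(-15 - 7\right) \left(15 + 2 \cdot 3\right) + 104 = - 22 \left(15 + 6\right) + 104 = \left(-22\right) 21 + 104 = -462 + 104 = -358$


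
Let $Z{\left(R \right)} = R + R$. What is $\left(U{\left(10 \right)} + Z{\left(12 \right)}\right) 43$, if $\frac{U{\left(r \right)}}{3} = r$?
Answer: $2322$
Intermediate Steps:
$Z{\left(R \right)} = 2 R$
$U{\left(r \right)} = 3 r$
$\left(U{\left(10 \right)} + Z{\left(12 \right)}\right) 43 = \left(3 \cdot 10 + 2 \cdot 12\right) 43 = \left(30 + 24\right) 43 = 54 \cdot 43 = 2322$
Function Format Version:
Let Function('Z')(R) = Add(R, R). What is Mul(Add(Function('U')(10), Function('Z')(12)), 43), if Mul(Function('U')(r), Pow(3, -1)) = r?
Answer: 2322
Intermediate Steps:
Function('Z')(R) = Mul(2, R)
Function('U')(r) = Mul(3, r)
Mul(Add(Function('U')(10), Function('Z')(12)), 43) = Mul(Add(Mul(3, 10), Mul(2, 12)), 43) = Mul(Add(30, 24), 43) = Mul(54, 43) = 2322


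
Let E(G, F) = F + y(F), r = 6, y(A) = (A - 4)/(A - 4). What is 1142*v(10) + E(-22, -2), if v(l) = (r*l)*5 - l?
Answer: 331179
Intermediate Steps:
y(A) = 1 (y(A) = (-4 + A)/(-4 + A) = 1)
E(G, F) = 1 + F (E(G, F) = F + 1 = 1 + F)
v(l) = 29*l (v(l) = (6*l)*5 - l = 30*l - l = 29*l)
1142*v(10) + E(-22, -2) = 1142*(29*10) + (1 - 2) = 1142*290 - 1 = 331180 - 1 = 331179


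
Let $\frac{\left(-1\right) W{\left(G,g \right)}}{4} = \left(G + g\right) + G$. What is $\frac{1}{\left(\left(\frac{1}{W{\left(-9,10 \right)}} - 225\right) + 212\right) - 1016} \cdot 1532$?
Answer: $- \frac{49024}{32927} \approx -1.4889$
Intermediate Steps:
$W{\left(G,g \right)} = - 8 G - 4 g$ ($W{\left(G,g \right)} = - 4 \left(\left(G + g\right) + G\right) = - 4 \left(g + 2 G\right) = - 8 G - 4 g$)
$\frac{1}{\left(\left(\frac{1}{W{\left(-9,10 \right)}} - 225\right) + 212\right) - 1016} \cdot 1532 = \frac{1}{\left(\left(\frac{1}{\left(-8\right) \left(-9\right) - 40} - 225\right) + 212\right) - 1016} \cdot 1532 = \frac{1}{\left(\left(\frac{1}{72 - 40} - 225\right) + 212\right) - 1016} \cdot 1532 = \frac{1}{\left(\left(\frac{1}{32} - 225\right) + 212\right) - 1016} \cdot 1532 = \frac{1}{\left(- \frac{7199}{32} + 212\right) - 1016} \cdot 1532 = \frac{1}{- \frac{415}{32} - 1016} \cdot 1532 = \frac{1}{- \frac{32927}{32}} \cdot 1532 = \left(- \frac{32}{32927}\right) 1532 = - \frac{49024}{32927}$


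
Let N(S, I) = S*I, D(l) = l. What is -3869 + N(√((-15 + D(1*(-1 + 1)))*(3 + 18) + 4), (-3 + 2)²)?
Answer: -3869 + I*√311 ≈ -3869.0 + 17.635*I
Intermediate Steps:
N(S, I) = I*S
-3869 + N(√((-15 + D(1*(-1 + 1)))*(3 + 18) + 4), (-3 + 2)²) = -3869 + (-3 + 2)²*√((-15 + 1*(-1 + 1))*(3 + 18) + 4) = -3869 + (-1)²*√((-15 + 1*0)*21 + 4) = -3869 + 1*√((-15 + 0)*21 + 4) = -3869 + 1*√(-15*21 + 4) = -3869 + 1*√(-315 + 4) = -3869 + 1*√(-311) = -3869 + 1*(I*√311) = -3869 + I*√311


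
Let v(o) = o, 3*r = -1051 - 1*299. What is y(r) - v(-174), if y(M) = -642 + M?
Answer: -918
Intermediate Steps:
r = -450 (r = (-1051 - 1*299)/3 = (-1051 - 299)/3 = (⅓)*(-1350) = -450)
y(r) - v(-174) = (-642 - 450) - 1*(-174) = -1092 + 174 = -918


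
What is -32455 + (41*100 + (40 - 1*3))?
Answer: -28318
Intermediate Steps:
-32455 + (41*100 + (40 - 1*3)) = -32455 + (4100 + (40 - 3)) = -32455 + (4100 + 37) = -32455 + 4137 = -28318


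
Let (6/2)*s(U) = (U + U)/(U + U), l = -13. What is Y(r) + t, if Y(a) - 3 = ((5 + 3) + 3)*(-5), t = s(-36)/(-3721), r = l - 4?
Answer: -580477/11163 ≈ -52.000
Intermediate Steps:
s(U) = ⅓ (s(U) = ((U + U)/(U + U))/3 = ((2*U)/((2*U)))/3 = ((2*U)*(1/(2*U)))/3 = (⅓)*1 = ⅓)
r = -17 (r = -13 - 4 = -17)
t = -1/11163 (t = (⅓)/(-3721) = (⅓)*(-1/3721) = -1/11163 ≈ -8.9582e-5)
Y(a) = -52 (Y(a) = 3 + ((5 + 3) + 3)*(-5) = 3 + (8 + 3)*(-5) = 3 + 11*(-5) = 3 - 55 = -52)
Y(r) + t = -52 - 1/11163 = -580477/11163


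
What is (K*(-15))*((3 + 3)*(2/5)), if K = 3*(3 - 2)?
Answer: -108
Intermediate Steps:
K = 3 (K = 3*1 = 3)
(K*(-15))*((3 + 3)*(2/5)) = (3*(-15))*((3 + 3)*(2/5)) = -270*2*(⅕) = -270*2/5 = -45*12/5 = -108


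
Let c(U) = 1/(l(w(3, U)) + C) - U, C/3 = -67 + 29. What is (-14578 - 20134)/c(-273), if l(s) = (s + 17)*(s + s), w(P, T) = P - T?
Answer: -5610222864/44122807 ≈ -127.15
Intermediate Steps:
l(s) = 2*s*(17 + s) (l(s) = (17 + s)*(2*s) = 2*s*(17 + s))
C = -114 (C = 3*(-67 + 29) = 3*(-38) = -114)
c(U) = 1/(-114 + 2*(3 - U)*(20 - U)) - U (c(U) = 1/(2*(3 - U)*(17 + (3 - U)) - 114) - U = 1/(2*(3 - U)*(20 - U) - 114) - U = 1/(-114 + 2*(3 - U)*(20 - U)) - U)
(-14578 - 20134)/c(-273) = (-14578 - 20134)/(((-1/2 - 57*(-273) - 273*(-20 - 273)*(-3 - 273))/(57 + (-3 - 273)*(20 - 1*(-273))))) = -34712*(57 - 276*(20 + 273))/(-1/2 + 15561 - 273*(-293)*(-276)) = -34712*(57 - 276*293)/(-1/2 + 15561 - 22076964) = -34712/(-44122807/2/(57 - 80868)) = -34712/(-44122807/2/(-80811)) = -34712/((-1/80811*(-44122807/2))) = -34712/44122807/161622 = -34712*161622/44122807 = -5610222864/44122807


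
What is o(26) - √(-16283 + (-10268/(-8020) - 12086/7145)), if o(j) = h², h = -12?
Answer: 144 - I*√133671432584940310/2865145 ≈ 144.0 - 127.61*I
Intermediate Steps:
o(j) = 144 (o(j) = (-12)² = 144)
o(26) - √(-16283 + (-10268/(-8020) - 12086/7145)) = 144 - √(-16283 + (-10268/(-8020) - 12086/7145)) = 144 - √(-16283 + (-10268*(-1/8020) - 12086*1/7145)) = 144 - √(-16283 + (2567/2005 - 12086/7145)) = 144 - √(-16283 - 1178243/2865145) = 144 - √(-46654334278/2865145) = 144 - I*√133671432584940310/2865145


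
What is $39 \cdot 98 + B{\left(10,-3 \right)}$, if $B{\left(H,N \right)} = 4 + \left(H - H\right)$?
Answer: $3826$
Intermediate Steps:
$B{\left(H,N \right)} = 4$ ($B{\left(H,N \right)} = 4 + 0 = 4$)
$39 \cdot 98 + B{\left(10,-3 \right)} = 39 \cdot 98 + 4 = 3822 + 4 = 3826$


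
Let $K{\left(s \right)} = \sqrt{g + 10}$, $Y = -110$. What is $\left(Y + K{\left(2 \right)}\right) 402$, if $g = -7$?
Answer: $-44220 + 402 \sqrt{3} \approx -43524.0$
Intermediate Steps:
$K{\left(s \right)} = \sqrt{3}$ ($K{\left(s \right)} = \sqrt{-7 + 10} = \sqrt{3}$)
$\left(Y + K{\left(2 \right)}\right) 402 = \left(-110 + \sqrt{3}\right) 402 = -44220 + 402 \sqrt{3}$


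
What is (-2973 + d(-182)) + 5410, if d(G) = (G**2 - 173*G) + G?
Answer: 66865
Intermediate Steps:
d(G) = G**2 - 172*G
(-2973 + d(-182)) + 5410 = (-2973 - 182*(-172 - 182)) + 5410 = (-2973 - 182*(-354)) + 5410 = (-2973 + 64428) + 5410 = 61455 + 5410 = 66865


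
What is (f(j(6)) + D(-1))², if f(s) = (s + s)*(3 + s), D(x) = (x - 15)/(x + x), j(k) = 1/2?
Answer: 529/4 ≈ 132.25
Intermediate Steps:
j(k) = ½
D(x) = (-15 + x)/(2*x) (D(x) = (-15 + x)/((2*x)) = (-15 + x)*(1/(2*x)) = (-15 + x)/(2*x))
f(s) = 2*s*(3 + s) (f(s) = (2*s)*(3 + s) = 2*s*(3 + s))
(f(j(6)) + D(-1))² = (2*(½)*(3 + ½) + (½)*(-15 - 1)/(-1))² = (2*(½)*(7/2) + (½)*(-1)*(-16))² = (7/2 + 8)² = (23/2)² = 529/4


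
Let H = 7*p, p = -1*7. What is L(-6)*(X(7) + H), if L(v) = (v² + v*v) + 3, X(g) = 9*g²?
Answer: 29400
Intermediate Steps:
p = -7
H = -49 (H = 7*(-7) = -49)
L(v) = 3 + 2*v² (L(v) = (v² + v²) + 3 = 2*v² + 3 = 3 + 2*v²)
L(-6)*(X(7) + H) = (3 + 2*(-6)²)*(9*7² - 49) = (3 + 2*36)*(9*49 - 49) = (3 + 72)*(441 - 49) = 75*392 = 29400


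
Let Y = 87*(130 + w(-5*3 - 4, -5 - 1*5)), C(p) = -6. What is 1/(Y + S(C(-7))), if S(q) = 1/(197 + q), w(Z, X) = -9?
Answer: 191/2010658 ≈ 9.4994e-5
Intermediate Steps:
Y = 10527 (Y = 87*(130 - 9) = 87*121 = 10527)
1/(Y + S(C(-7))) = 1/(10527 + 1/(197 - 6)) = 1/(10527 + 1/191) = 1/(2010658/191) = 191/2010658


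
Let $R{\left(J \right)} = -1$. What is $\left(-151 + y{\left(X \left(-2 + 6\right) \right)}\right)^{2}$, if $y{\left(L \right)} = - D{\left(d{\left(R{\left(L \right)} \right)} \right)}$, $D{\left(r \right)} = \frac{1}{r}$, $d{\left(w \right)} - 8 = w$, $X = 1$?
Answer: $\frac{1119364}{49} \approx 22844.0$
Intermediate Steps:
$d{\left(w \right)} = 8 + w$
$y{\left(L \right)} = - \frac{1}{7}$ ($y{\left(L \right)} = - \frac{1}{8 - 1} = - \frac{1}{7}$)
$\left(-151 + y{\left(X \left(-2 + 6\right) \right)}\right)^{2} = \left(-151 - \frac{1}{7}\right)^{2} = \left(- \frac{1058}{7}\right)^{2} = \frac{1119364}{49}$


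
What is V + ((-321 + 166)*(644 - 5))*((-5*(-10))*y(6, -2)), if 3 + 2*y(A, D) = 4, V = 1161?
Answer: -2474964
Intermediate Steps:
y(A, D) = 1/2 (y(A, D) = -3/2 + (1/2)*4 = -3/2 + 2 = 1/2)
V + ((-321 + 166)*(644 - 5))*((-5*(-10))*y(6, -2)) = 1161 + ((-321 + 166)*(644 - 5))*(-5*(-10)*(1/2)) = 1161 + (-155*639)*(50*(1/2)) = 1161 - 99045*25 = 1161 - 2476125 = -2474964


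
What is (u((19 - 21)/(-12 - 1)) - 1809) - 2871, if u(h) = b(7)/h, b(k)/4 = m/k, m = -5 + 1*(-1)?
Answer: -32916/7 ≈ -4702.3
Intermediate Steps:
m = -6 (m = -5 - 1 = -6)
b(k) = -24/k (b(k) = 4*(-6/k) = -24/k)
u(h) = -24/(7*h) (u(h) = (-24/7)/h = (-24*1/7)/h = -24/(7*h))
(u((19 - 21)/(-12 - 1)) - 1809) - 2871 = (-24*(-12 - 1)/(19 - 21)/7 - 1809) - 2871 = (-24/(7*((-2/(-13)))) - 1809) - 2871 = (-24/(7*((-2*(-1/13)))) - 1809) - 2871 = (-24/(7*2/13) - 1809) - 2871 = (-24/7*13/2 - 1809) - 2871 = (-156/7 - 1809) - 2871 = -12819/7 - 2871 = -32916/7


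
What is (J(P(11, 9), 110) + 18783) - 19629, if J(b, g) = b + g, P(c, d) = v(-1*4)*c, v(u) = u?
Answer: -780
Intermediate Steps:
P(c, d) = -4*c (P(c, d) = (-1*4)*c = -4*c)
(J(P(11, 9), 110) + 18783) - 19629 = ((-4*11 + 110) + 18783) - 19629 = ((-44 + 110) + 18783) - 19629 = (66 + 18783) - 19629 = 18849 - 19629 = -780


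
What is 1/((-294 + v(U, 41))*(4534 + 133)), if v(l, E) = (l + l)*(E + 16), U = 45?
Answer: 1/22569612 ≈ 4.4307e-8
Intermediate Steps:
v(l, E) = 2*l*(16 + E) (v(l, E) = (2*l)*(16 + E) = 2*l*(16 + E))
1/((-294 + v(U, 41))*(4534 + 133)) = 1/((-294 + 2*45*(16 + 41))*(4534 + 133)) = 1/((-294 + 2*45*57)*4667) = 1/((-294 + 5130)*4667) = 1/(4836*4667) = 1/22569612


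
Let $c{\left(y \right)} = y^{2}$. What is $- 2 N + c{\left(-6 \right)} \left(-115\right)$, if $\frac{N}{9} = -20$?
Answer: $-3780$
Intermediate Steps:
$N = -180$ ($N = 9 \left(-20\right) = -180$)
$- 2 N + c{\left(-6 \right)} \left(-115\right) = \left(-2\right) \left(-180\right) + \left(-6\right)^{2} \left(-115\right) = 360 + 36 \left(-115\right) = 360 - 4140 = -3780$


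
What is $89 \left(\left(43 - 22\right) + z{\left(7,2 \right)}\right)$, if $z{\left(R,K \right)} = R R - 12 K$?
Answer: $4094$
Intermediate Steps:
$z{\left(R,K \right)} = R^{2} - 12 K$
$89 \left(\left(43 - 22\right) + z{\left(7,2 \right)}\right) = 89 \left(\left(43 - 22\right) + \left(7^{2} - 24\right)\right) = 89 \left(\left(43 - 22\right) + \left(49 - 24\right)\right) = 89 \left(21 + 25\right) = 89 \cdot 46 = 4094$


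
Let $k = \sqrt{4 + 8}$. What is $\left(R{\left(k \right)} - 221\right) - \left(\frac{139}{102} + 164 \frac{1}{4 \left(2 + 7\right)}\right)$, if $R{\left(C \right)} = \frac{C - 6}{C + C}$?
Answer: $- \frac{34642}{153} - \frac{\sqrt{3}}{2} \approx -227.28$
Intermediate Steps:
$k = 2 \sqrt{3}$ ($k = \sqrt{12} = 2 \sqrt{3} \approx 3.4641$)
$R{\left(C \right)} = \frac{-6 + C}{2 C}$
$\left(R{\left(k \right)} - 221\right) - \left(\frac{139}{102} + 164 \frac{1}{4 \left(2 + 7\right)}\right) = \left(\frac{-6 + 2 \sqrt{3}}{2 \cdot 2 \sqrt{3}} - 221\right) - \left(\frac{139}{102} + 164 \frac{1}{4 \left(2 + 7\right)}\right) = \left(\frac{\frac{\sqrt{3}}{6} \left(-6 + 2 \sqrt{3}\right)}{2} - 221\right) - \left(\frac{139}{102} + \frac{164}{9 \cdot 4}\right) = \left(\frac{\sqrt{3} \left(-6 + 2 \sqrt{3}\right)}{12} - 221\right) - \left(\frac{139}{102} + \frac{164}{36}\right) = \left(-221 + \frac{\sqrt{3} \left(-6 + 2 \sqrt{3}\right)}{12}\right) - \frac{1811}{306} = - \frac{69437}{306} + \frac{\sqrt{3} \left(-6 + 2 \sqrt{3}\right)}{12}$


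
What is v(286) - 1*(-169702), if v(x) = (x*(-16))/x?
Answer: 169686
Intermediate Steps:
v(x) = -16 (v(x) = (-16*x)/x = -16)
v(286) - 1*(-169702) = -16 - 1*(-169702) = -16 + 169702 = 169686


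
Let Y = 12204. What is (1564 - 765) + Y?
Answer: 13003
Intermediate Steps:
(1564 - 765) + Y = (1564 - 765) + 12204 = 799 + 12204 = 13003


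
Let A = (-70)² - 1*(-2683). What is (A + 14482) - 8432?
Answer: 13633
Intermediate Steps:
A = 7583 (A = 4900 + 2683 = 7583)
(A + 14482) - 8432 = (7583 + 14482) - 8432 = 22065 - 8432 = 13633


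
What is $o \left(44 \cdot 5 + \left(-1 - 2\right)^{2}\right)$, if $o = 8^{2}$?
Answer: $14656$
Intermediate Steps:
$o = 64$
$o \left(44 \cdot 5 + \left(-1 - 2\right)^{2}\right) = 64 \left(44 \cdot 5 + \left(-1 - 2\right)^{2}\right) = 64 \left(220 + \left(-3\right)^{2}\right) = 64 \left(220 + 9\right) = 64 \cdot 229 = 14656$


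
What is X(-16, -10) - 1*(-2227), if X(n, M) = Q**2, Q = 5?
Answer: 2252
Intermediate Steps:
X(n, M) = 25 (X(n, M) = 5**2 = 25)
X(-16, -10) - 1*(-2227) = 25 - 1*(-2227) = 25 + 2227 = 2252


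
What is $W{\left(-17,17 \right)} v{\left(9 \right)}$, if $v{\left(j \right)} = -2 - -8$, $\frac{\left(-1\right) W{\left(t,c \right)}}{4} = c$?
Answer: $-408$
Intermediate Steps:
$W{\left(t,c \right)} = - 4 c$
$v{\left(j \right)} = 6$ ($v{\left(j \right)} = -2 + 8 = 6$)
$W{\left(-17,17 \right)} v{\left(9 \right)} = \left(-4\right) 17 \cdot 6 = \left(-68\right) 6 = -408$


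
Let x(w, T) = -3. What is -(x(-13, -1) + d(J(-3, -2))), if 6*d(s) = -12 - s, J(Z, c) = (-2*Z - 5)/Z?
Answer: 89/18 ≈ 4.9444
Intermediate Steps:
J(Z, c) = (-5 - 2*Z)/Z
d(s) = -2 - s/6 (d(s) = (-12 - s)/6 = -2 - s/6)
-(x(-13, -1) + d(J(-3, -2))) = -(-3 + (-2 - (-2 - 5/(-3))/6)) = -(-3 + (-2 - (-2 - 5*(-1/3))/6)) = -(-3 + (-2 - (-2 + 5/3)/6)) = -(-3 + (-2 - 1/6*(-1/3))) = -(-3 + (-2 + 1/18)) = -(-3 - 35/18) = -1*(-89/18) = 89/18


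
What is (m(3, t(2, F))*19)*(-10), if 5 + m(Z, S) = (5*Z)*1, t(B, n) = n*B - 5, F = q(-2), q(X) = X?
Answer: -1900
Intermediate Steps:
F = -2
t(B, n) = -5 + B*n (t(B, n) = B*n - 5 = -5 + B*n)
m(Z, S) = -5 + 5*Z (m(Z, S) = -5 + (5*Z)*1 = -5 + 5*Z)
(m(3, t(2, F))*19)*(-10) = ((-5 + 5*3)*19)*(-10) = ((-5 + 15)*19)*(-10) = (10*19)*(-10) = 190*(-10) = -1900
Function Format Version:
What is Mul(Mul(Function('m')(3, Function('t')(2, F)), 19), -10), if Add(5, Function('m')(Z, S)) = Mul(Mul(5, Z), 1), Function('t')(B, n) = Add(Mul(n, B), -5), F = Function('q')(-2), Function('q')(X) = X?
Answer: -1900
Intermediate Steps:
F = -2
Function('t')(B, n) = Add(-5, Mul(B, n)) (Function('t')(B, n) = Add(Mul(B, n), -5) = Add(-5, Mul(B, n)))
Function('m')(Z, S) = Add(-5, Mul(5, Z)) (Function('m')(Z, S) = Add(-5, Mul(Mul(5, Z), 1)) = Add(-5, Mul(5, Z)))
Mul(Mul(Function('m')(3, Function('t')(2, F)), 19), -10) = Mul(Mul(Add(-5, Mul(5, 3)), 19), -10) = Mul(Mul(Add(-5, 15), 19), -10) = Mul(Mul(10, 19), -10) = Mul(190, -10) = -1900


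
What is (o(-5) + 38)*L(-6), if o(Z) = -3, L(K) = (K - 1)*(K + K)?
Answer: 2940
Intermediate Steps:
L(K) = 2*K*(-1 + K) (L(K) = (-1 + K)*(2*K) = 2*K*(-1 + K))
(o(-5) + 38)*L(-6) = (-3 + 38)*(2*(-6)*(-1 - 6)) = 35*(2*(-6)*(-7)) = 35*84 = 2940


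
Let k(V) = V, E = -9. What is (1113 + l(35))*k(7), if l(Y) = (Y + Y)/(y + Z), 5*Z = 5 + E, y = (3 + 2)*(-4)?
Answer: 403907/52 ≈ 7767.4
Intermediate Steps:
y = -20 (y = 5*(-4) = -20)
Z = -⅘ (Z = (5 - 9)/5 = (⅕)*(-4) = -⅘ ≈ -0.80000)
l(Y) = -5*Y/52 (l(Y) = (Y + Y)/(-20 - ⅘) = (2*Y)/(-104/5) = (2*Y)*(-5/104) = -5*Y/52)
(1113 + l(35))*k(7) = (1113 - 5/52*35)*7 = (1113 - 175/52)*7 = (57701/52)*7 = 403907/52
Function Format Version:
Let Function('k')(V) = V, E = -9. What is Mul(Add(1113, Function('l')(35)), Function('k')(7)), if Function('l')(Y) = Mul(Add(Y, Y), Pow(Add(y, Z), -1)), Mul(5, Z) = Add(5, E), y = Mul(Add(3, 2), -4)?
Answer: Rational(403907, 52) ≈ 7767.4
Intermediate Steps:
y = -20 (y = Mul(5, -4) = -20)
Z = Rational(-4, 5) (Z = Mul(Rational(1, 5), Add(5, -9)) = Mul(Rational(1, 5), -4) = Rational(-4, 5) ≈ -0.80000)
Function('l')(Y) = Mul(Rational(-5, 52), Y) (Function('l')(Y) = Mul(Add(Y, Y), Pow(Add(-20, Rational(-4, 5)), -1)) = Mul(Mul(2, Y), Pow(Rational(-104, 5), -1)) = Mul(Mul(2, Y), Rational(-5, 104)) = Mul(Rational(-5, 52), Y))
Mul(Add(1113, Function('l')(35)), Function('k')(7)) = Mul(Add(1113, Mul(Rational(-5, 52), 35)), 7) = Mul(Add(1113, Rational(-175, 52)), 7) = Mul(Rational(57701, 52), 7) = Rational(403907, 52)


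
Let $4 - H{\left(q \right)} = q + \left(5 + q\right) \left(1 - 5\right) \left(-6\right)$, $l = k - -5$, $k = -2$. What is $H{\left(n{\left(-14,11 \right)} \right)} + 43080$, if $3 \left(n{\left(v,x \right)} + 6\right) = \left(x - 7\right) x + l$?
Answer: $\frac{128167}{3} \approx 42722.0$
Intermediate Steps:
$l = 3$ ($l = -2 - -5 = -2 + 5 = 3$)
$n{\left(v,x \right)} = -5 + \frac{x \left(-7 + x\right)}{3}$ ($n{\left(v,x \right)} = -6 + \frac{\left(x - 7\right) x + 3}{3} = -6 + \frac{\left(-7 + x\right) x + 3}{3} = -6 + \frac{x \left(-7 + x\right) + 3}{3} = -6 + \frac{3 + x \left(-7 + x\right)}{3} = -6 + \left(1 + \frac{x \left(-7 + x\right)}{3}\right) = -5 + \frac{x \left(-7 + x\right)}{3}$)
$H{\left(q \right)} = -116 - 25 q$ ($H{\left(q \right)} = 4 - \left(q + \left(5 + q\right) \left(1 - 5\right) \left(-6\right)\right) = 4 - \left(q + \left(5 + q\right) \left(-4\right) \left(-6\right)\right) = 4 - \left(q + \left(-20 - 4 q\right) \left(-6\right)\right) = 4 - \left(q + \left(120 + 24 q\right)\right) = 4 - \left(120 + 25 q\right) = -116 - 25 q$)
$H{\left(n{\left(-14,11 \right)} \right)} + 43080 = \left(-116 - 25 \left(-5 - \frac{77}{3} + \frac{11^{2}}{3}\right)\right) + 43080 = \left(-116 - 25 \left(-5 - \frac{77}{3} + \frac{1}{3} \cdot 121\right)\right) + 43080 = \left(-116 - 25 \left(-5 - \frac{77}{3} + \frac{121}{3}\right)\right) + 43080 = \left(-116 - \frac{725}{3}\right) + 43080 = - \frac{1073}{3} + 43080 = \frac{128167}{3}$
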